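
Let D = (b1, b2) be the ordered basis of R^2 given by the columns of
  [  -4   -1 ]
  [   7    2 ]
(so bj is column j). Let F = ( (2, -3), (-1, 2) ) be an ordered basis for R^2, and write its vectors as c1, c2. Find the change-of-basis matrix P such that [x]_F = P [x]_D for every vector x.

Column j of P is [bj]_F, since P maps D-coordinates to F-coordinates.
Expressing b1 in F: b1 = -c1 + 2c2, so column 1 of P is (-1, 2).
Doing the same for each bj gives P = [[-1, 0], [2, 1]].

[[-1, 0], [2, 1]]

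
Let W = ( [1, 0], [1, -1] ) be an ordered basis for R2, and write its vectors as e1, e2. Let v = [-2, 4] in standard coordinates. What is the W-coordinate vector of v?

[2, -4]

[v]_W is the unique c with M c = v, where M has columns e1, e2.
System: c_1 + c_2 = -2, 0c_1 - c_2 = 4; solving gives c_1 = 2, c_2 = -4.
Check: 2e1 - 4e2 = [-2, 4].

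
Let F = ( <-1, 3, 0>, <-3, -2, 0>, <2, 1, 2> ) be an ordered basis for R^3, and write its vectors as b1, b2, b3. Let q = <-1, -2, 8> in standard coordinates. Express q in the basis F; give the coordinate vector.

We seek scalars with c_1 b1 + ... + c_3 b3 = q; equivalently solve M c = q where the columns of M are b1, ..., b3.
Gaussian elimination on [M | q] yields c = (0, 3, 4).
Check: 0·b1 + 3b2 + 4b3 = <-1, -2, 8>.

<0, 3, 4>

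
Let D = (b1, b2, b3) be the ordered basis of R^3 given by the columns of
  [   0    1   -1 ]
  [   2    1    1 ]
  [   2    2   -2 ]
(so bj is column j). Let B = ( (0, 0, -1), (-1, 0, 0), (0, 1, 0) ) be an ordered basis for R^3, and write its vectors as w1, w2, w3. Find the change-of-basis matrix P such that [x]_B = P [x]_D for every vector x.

[[-2, -2, 2], [0, -1, 1], [2, 1, 1]]

Let M have columns bj and N have columns wj. Then for every x, N [x]_B = x = M [x]_D, so P = N^(-1) M.
Since det N = 1, N^(-1) has integer entries; multiplying gives P = [[-2, -2, 2], [0, -1, 1], [2, 1, 1]].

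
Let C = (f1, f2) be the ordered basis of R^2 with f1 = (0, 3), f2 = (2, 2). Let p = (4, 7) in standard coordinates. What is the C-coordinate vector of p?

(1, 2)

[p]_C is the unique c with M c = p, where M has columns f1, f2.
System: 0c_1 + 2c_2 = 4, 3c_1 + 2c_2 = 7; solving gives c_1 = 1, c_2 = 2.
Check: f1 + 2f2 = (4, 7).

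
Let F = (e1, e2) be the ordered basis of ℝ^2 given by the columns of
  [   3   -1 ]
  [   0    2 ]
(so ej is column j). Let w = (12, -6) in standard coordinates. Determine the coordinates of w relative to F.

(3, -3)

Write w = c_1 e1 + c_2 e2 and solve for the c_i.
System: 3c_1 - c_2 = 12, 0c_1 + 2c_2 = -6; solving gives c_1 = 3, c_2 = -3.
Check: 3e1 - 3e2 = (12, -6).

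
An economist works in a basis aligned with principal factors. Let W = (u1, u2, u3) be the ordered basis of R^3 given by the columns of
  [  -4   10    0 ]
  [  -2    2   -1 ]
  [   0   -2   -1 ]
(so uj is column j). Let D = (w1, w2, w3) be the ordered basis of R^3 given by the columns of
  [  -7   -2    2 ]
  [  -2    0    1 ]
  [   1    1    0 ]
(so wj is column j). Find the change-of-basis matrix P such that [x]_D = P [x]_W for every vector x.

[[0, -2, 0], [0, 0, -1], [-2, -2, -1]]

Column j of P is [uj]_D, since P maps W-coordinates to D-coordinates.
Expressing u1 in D: u1 = 0·w1 + 0·w2 - 2w3, so column 1 of P is [0, 0, -2].
Doing the same for each uj gives P = [[0, -2, 0], [0, 0, -1], [-2, -2, -1]].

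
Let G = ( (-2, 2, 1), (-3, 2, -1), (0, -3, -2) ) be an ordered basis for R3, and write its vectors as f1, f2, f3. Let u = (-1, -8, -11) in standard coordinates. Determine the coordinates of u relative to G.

(-4, 3, 2)

[u]_G is the unique c with M c = u, where M has columns f1, ..., f3.
Gaussian elimination on [M | u] yields c = (-4, 3, 2).
Check: -4f1 + 3f2 + 2f3 = (-1, -8, -11).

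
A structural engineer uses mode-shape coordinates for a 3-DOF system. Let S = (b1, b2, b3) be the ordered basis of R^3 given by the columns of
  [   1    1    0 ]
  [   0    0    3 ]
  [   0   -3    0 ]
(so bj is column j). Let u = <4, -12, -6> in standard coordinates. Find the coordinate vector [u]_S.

[u]_S is the unique c with M c = u, where M has columns b1, ..., b3.
Solving this 3x3 system gives c = (2, 2, -4).
Check: 2b1 + 2b2 - 4b3 = <4, -12, -6>.

<2, 2, -4>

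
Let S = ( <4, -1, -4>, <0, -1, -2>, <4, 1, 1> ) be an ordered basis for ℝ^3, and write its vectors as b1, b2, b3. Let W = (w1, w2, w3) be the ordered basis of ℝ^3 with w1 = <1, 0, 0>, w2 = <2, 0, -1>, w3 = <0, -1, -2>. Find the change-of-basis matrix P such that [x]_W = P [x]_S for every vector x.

Take x = bj: its S-coordinates are the j-th standard unit vector, so P e_j — column j of P — equals [bj]_W.
b1 = 0·w1 + 2w2 + w3, giving column 1 = <0, 2, 1>; repeating for each j gives P = [[0, 0, 2], [2, 0, 1], [1, 1, -1]].

[[0, 0, 2], [2, 0, 1], [1, 1, -1]]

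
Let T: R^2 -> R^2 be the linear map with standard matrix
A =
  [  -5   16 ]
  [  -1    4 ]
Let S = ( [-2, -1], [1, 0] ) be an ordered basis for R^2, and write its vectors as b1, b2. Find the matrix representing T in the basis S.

[[2, 1], [-2, -3]]

With P the matrix whose columns are b1, b2, [T]_S = P^(-1) A P.
Column by column: T(b1) = A b1 = [-6, -2]; its S-coordinates [2, -2] give column 1.
Continuing for each basis vector yields [T]_S = [[2, 1], [-2, -3]].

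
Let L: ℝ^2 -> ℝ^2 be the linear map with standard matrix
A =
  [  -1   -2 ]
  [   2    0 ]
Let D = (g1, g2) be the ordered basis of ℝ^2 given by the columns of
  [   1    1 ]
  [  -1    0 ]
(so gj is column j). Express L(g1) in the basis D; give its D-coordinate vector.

Column 1 of [L]_D is the D-coordinate vector of L(g1).
In standard coordinates L(g1) = A g1 = [1, 2].
Converting to D: [1, 2] = -2g1 + 3g2, so the coordinate vector is [-2, 3].

[-2, 3]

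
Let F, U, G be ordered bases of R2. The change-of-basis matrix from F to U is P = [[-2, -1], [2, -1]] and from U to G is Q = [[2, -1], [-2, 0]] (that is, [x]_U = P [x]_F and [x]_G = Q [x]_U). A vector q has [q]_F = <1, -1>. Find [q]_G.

Apply P to get U-coordinates <-1, 3>, then Q to get G-coordinates.
The result is [q]_G = <-5, 2>.

<-5, 2>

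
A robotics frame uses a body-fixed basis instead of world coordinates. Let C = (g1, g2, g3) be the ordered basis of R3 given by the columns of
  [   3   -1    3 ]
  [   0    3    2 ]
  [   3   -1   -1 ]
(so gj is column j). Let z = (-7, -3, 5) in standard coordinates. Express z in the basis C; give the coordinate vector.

[z]_C is the unique c with M c = z, where M has columns g1, ..., g3.
Solving this 3x3 system gives c = (1, 1, -3).
Check: g1 + g2 - 3g3 = (-7, -3, 5).

(1, 1, -3)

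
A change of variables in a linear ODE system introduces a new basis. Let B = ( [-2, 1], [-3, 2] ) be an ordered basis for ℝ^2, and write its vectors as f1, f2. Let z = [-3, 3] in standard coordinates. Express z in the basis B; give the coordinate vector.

Write z = c_1 f1 + c_2 f2 and solve for the c_i.
System: -2c_1 - 3c_2 = -3, c_1 + 2c_2 = 3; solving gives c_1 = -3, c_2 = 3.
Check: -3f1 + 3f2 = [-3, 3].

[-3, 3]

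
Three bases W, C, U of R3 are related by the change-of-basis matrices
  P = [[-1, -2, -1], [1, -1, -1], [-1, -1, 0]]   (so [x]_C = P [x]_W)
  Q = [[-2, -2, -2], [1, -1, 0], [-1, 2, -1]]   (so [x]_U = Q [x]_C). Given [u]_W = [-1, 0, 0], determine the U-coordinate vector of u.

First [u]_C = P [u]_W = [1, -1, 1].
Then [u]_U = Q [u]_C = [-2, 2, -4].

[-2, 2, -4]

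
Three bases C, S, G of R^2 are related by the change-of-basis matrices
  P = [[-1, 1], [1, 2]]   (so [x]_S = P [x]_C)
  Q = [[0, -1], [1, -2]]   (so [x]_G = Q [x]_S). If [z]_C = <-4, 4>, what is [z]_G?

First [z]_S = P [z]_C = <8, 4>.
Then [z]_G = Q [z]_S = <-4, 0>.

<-4, 0>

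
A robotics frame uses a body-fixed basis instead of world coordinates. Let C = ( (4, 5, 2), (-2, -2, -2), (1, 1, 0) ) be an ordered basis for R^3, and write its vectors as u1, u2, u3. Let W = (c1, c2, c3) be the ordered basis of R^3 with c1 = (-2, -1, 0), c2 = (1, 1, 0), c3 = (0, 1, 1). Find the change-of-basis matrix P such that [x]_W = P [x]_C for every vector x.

[[-1, 2, 0], [2, 2, 1], [2, -2, 0]]

Column j of P is [uj]_W, since P maps C-coordinates to W-coordinates.
Expressing u1 in W: u1 = -c1 + 2c2 + 2c3, so column 1 of P is (-1, 2, 2).
Doing the same for each uj gives P = [[-1, 2, 0], [2, 2, 1], [2, -2, 0]].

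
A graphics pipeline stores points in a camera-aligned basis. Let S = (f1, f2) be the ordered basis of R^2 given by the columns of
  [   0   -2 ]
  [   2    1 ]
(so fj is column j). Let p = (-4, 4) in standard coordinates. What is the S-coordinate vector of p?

(1, 2)

We seek scalars with c_1 f1 + c_2 f2 = p; equivalently solve M c = p where the columns of M are f1, f2.
System: 0c_1 - 2c_2 = -4, 2c_1 + c_2 = 4; solving gives c_1 = 1, c_2 = 2.
Check: f1 + 2f2 = (-4, 4).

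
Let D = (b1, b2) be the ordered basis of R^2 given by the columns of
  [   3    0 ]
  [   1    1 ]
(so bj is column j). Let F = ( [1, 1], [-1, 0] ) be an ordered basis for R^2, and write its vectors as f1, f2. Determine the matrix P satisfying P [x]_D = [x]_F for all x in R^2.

[[1, 1], [-2, 1]]

Column j of P is [bj]_F, since P maps D-coordinates to F-coordinates.
Expressing b1 in F: b1 = f1 - 2f2, so column 1 of P is [1, -2].
Doing the same for each bj gives P = [[1, 1], [-2, 1]].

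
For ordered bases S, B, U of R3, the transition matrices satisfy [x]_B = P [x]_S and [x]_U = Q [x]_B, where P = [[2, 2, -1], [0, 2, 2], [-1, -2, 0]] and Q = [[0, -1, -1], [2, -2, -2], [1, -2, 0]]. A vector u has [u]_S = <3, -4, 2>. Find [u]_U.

<-1, -10, 4>

Apply P to get B-coordinates <-4, -4, 5>, then Q to get U-coordinates.
The result is [u]_U = <-1, -10, 4>.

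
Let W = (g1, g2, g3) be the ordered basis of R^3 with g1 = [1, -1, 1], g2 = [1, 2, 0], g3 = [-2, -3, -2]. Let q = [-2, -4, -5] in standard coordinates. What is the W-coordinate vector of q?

[1, 3, 3]

[q]_W is the unique c with M c = q, where M has columns g1, ..., g3.
Solving this 3x3 system gives c = (1, 3, 3).
Check: g1 + 3g2 + 3g3 = [-2, -4, -5].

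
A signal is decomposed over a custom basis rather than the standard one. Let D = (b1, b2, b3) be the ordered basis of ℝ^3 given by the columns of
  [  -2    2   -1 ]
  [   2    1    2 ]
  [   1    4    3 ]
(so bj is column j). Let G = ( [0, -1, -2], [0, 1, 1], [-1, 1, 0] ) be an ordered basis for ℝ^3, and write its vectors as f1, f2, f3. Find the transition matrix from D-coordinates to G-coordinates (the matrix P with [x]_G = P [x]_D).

[[-1, -1, -2], [-1, 2, -1], [2, -2, 1]]

Let M have columns bj and N have columns fj. Then for every x, N [x]_G = x = M [x]_D, so P = N^(-1) M.
Since det N = -1, N^(-1) has integer entries; multiplying gives P = [[-1, -1, -2], [-1, 2, -1], [2, -2, 1]].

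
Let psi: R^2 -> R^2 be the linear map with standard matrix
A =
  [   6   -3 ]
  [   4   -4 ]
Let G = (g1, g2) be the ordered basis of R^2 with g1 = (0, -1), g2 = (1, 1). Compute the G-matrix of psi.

[[-1, 3], [3, 3]]

The j-th column of [psi]_G is [psi(gj)]_G.
psi(g1) = A g1 = (3, 4) = -g1 + 3g2, so column 1 is (-1, 3).
Repeating for g2 and assembling the columns gives [[-1, 3], [3, 3]].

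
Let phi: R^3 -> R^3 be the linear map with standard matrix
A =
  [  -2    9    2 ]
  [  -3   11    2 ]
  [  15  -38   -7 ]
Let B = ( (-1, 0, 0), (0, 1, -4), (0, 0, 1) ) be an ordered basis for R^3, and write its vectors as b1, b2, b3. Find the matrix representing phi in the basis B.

[[-2, -1, -2], [3, 3, 2], [-3, 2, 1]]

With P the matrix whose columns are b1, ..., b3, [phi]_B = P^(-1) A P.
Column by column: phi(b1) = A b1 = (2, 3, -15); its B-coordinates (-2, 3, -3) give column 1.
Continuing for each basis vector yields [phi]_B = [[-2, -1, -2], [3, 3, 2], [-3, 2, 1]].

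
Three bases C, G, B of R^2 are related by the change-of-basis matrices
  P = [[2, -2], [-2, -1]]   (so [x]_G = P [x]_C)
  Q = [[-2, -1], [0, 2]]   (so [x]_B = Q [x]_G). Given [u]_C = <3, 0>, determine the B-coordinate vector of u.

<-6, -12>

Composing the changes, [u]_B = Q P [u]_C.
Q P = [[-2, 5], [-4, -2]]; applying this to <3, 0> gives <-6, -12>.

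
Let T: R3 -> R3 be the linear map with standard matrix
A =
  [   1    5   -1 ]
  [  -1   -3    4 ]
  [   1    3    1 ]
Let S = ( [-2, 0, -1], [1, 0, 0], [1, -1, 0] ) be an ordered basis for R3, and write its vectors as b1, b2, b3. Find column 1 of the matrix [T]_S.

Column 1 of [T]_S is the S-coordinate vector of T(b1).
In standard coordinates T(b1) = A b1 = [-1, -2, -3].
Converting to S: [-1, -2, -3] = 3b1 + 3b2 + 2b3, so the coordinate vector is [3, 3, 2].

[3, 3, 2]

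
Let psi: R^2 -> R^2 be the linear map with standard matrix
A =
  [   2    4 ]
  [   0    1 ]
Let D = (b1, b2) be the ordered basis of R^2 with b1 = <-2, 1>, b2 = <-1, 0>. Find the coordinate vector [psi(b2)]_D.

Compute psi(b2) = A b2 = <-2, 0> in standard coordinates.
Then write this in D-coordinates: solve for y in y_1 b1 + y_2 b2 = <-2, 0>.
This gives y = <0, 2>, which is column 2 of [psi]_D.

<0, 2>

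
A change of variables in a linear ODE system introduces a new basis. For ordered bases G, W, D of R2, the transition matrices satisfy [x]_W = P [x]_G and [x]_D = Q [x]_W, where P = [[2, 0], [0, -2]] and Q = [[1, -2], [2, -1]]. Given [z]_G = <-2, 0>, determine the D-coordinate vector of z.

<-4, -8>

Apply P to get W-coordinates <-4, 0>, then Q to get D-coordinates.
The result is [z]_D = <-4, -8>.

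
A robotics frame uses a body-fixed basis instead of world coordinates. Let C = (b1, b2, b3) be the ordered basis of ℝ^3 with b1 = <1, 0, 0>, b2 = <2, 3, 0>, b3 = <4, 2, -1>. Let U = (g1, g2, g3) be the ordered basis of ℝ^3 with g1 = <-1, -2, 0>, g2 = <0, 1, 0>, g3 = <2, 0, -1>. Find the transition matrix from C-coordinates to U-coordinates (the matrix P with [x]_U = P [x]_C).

Take x = bj: its C-coordinates are the j-th standard unit vector, so P e_j — column j of P — equals [bj]_U.
b1 = -g1 - 2g2 + 0·g3, giving column 1 = <-1, -2, 0>; repeating for each j gives P = [[-1, -2, -2], [-2, -1, -2], [0, 0, 1]].

[[-1, -2, -2], [-2, -1, -2], [0, 0, 1]]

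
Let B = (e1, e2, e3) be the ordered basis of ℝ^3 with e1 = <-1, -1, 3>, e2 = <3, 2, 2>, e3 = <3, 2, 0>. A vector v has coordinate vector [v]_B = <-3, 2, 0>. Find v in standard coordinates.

<9, 7, -5>

By definition v = -3e1 + 2e2 + 0·e3.
Summing componentwise gives <9, 7, -5>.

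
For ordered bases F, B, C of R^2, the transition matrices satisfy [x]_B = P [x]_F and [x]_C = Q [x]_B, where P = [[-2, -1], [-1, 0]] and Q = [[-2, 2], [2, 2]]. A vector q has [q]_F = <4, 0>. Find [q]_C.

First [q]_B = P [q]_F = <-8, -4>.
Then [q]_C = Q [q]_B = <8, -24>.

<8, -24>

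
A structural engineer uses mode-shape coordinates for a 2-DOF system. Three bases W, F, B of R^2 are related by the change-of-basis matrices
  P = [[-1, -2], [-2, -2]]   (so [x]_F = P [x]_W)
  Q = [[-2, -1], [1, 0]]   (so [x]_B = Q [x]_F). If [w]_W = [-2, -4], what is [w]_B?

Composing the changes, [w]_B = Q P [w]_W.
Q P = [[4, 6], [-1, -2]]; applying this to [-2, -4] gives [-32, 10].

[-32, 10]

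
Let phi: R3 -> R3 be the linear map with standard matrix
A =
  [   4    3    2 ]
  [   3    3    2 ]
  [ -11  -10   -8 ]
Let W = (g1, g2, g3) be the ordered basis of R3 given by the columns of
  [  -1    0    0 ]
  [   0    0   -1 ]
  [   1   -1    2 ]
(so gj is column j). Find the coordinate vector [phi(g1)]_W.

[2, 1, 1]

Compute phi(g1) = A g1 = [-2, -1, 3] in standard coordinates.
Then write this in W-coordinates: solve for y in y_1 g1 + ... + y_3 g3 = [-2, -1, 3].
This gives y = [2, 1, 1], which is column 1 of [phi]_W.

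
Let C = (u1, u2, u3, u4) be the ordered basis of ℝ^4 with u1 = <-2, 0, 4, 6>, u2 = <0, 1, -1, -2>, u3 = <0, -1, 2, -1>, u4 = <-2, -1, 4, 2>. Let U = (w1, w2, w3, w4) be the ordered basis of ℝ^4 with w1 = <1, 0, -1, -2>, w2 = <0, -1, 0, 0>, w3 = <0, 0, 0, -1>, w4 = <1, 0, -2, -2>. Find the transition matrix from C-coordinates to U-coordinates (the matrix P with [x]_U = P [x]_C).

Let M have columns uj and N have columns wj. Then for every x, N [x]_U = x = M [x]_C, so P = N^(-1) M.
Since det N = 1, N^(-1) has integer entries; multiplying gives P = [[0, -1, 2, 0], [0, -1, 1, 1], [-2, 2, 1, 2], [-2, 1, -2, -2]].

[[0, -1, 2, 0], [0, -1, 1, 1], [-2, 2, 1, 2], [-2, 1, -2, -2]]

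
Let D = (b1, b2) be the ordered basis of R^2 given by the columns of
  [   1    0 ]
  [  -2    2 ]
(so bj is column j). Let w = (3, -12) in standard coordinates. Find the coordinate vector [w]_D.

(3, -3)

We seek scalars with c_1 b1 + c_2 b2 = w; equivalently solve M c = w where the columns of M are b1, b2.
System: c_1 + 0c_2 = 3, -2c_1 + 2c_2 = -12; solving gives c_1 = 3, c_2 = -3.
Check: 3b1 - 3b2 = (3, -12).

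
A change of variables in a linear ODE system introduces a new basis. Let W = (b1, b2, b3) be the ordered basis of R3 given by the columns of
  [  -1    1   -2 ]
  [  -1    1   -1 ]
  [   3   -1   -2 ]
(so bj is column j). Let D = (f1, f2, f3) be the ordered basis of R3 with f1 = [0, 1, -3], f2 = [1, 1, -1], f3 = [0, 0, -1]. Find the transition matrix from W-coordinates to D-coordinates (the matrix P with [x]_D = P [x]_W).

Take x = bj: its W-coordinates are the j-th standard unit vector, so P e_j — column j of P — equals [bj]_D.
b1 = 0·f1 - f2 - 2f3, giving column 1 = [0, -1, -2]; repeating for each j gives P = [[0, 0, 1], [-1, 1, -2], [-2, 0, 1]].

[[0, 0, 1], [-1, 1, -2], [-2, 0, 1]]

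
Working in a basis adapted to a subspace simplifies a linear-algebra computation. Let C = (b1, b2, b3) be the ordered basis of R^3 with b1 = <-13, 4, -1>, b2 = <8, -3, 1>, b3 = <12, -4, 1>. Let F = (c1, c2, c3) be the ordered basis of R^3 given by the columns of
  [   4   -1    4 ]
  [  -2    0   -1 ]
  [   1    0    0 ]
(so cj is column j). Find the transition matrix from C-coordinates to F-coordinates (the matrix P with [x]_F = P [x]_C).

[[-1, 1, 1], [1, 0, 0], [-2, 1, 2]]

Column j of P is [bj]_F, since P maps C-coordinates to F-coordinates.
Expressing b1 in F: b1 = -c1 + c2 - 2c3, so column 1 of P is <-1, 1, -2>.
Doing the same for each bj gives P = [[-1, 1, 1], [1, 0, 0], [-2, 1, 2]].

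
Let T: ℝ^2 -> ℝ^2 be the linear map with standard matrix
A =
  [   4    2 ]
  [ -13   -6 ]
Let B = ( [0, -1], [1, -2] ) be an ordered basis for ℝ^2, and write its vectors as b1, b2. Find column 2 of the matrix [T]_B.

[1, 0]

Column 2 of [T]_B is the B-coordinate vector of T(b2).
In standard coordinates T(b2) = A b2 = [0, -1].
Converting to B: [0, -1] = b1 + 0·b2, so the coordinate vector is [1, 0].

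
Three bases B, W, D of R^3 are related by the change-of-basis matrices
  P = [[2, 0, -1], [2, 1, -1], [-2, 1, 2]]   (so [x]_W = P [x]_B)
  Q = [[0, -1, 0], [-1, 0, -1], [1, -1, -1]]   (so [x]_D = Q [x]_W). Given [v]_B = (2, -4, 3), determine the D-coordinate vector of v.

Apply P to get W-coordinates (1, -3, -2), then Q to get D-coordinates.
The result is [v]_D = (3, 1, 6).

(3, 1, 6)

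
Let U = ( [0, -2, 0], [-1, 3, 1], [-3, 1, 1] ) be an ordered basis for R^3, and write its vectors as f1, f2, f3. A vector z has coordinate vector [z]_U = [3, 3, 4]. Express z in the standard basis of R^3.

z = M [z]_U, where M has columns f1, ..., f3.
Carrying out the matrix-vector product, z = [-15, 7, 7].

[-15, 7, 7]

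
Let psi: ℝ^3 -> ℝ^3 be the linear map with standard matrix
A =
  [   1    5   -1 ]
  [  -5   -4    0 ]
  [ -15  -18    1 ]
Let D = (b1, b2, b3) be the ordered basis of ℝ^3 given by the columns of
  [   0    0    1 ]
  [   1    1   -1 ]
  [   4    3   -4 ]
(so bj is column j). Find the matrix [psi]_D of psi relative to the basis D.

[[-1, -1, 2], [-2, -1, -3], [1, 2, 0]]

The j-th column of [psi]_D is [psi(bj)]_D.
psi(b1) = A b1 = <1, -4, -14> = -b1 - 2b2 + b3, so column 1 is <-1, -2, 1>.
Repeating for b2, b3 and assembling the columns gives [[-1, -1, 2], [-2, -1, -3], [1, 2, 0]].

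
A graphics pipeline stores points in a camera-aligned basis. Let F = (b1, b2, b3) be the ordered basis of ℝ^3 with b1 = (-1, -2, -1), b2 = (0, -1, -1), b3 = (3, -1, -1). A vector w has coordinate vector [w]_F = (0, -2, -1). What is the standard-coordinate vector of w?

The coordinates say w = 0·b1 - 2b2 - b3; adding the scaled basis vectors gives (-3, 3, 3).

(-3, 3, 3)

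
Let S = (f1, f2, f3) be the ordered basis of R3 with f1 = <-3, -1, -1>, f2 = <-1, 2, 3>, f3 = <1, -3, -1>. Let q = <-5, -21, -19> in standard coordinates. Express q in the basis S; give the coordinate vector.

[q]_S is the unique c with M c = q, where M has columns f1, ..., f3.
Row-reducing the augmented matrix [M | q] gives c = (4, -4, 3).
Check: 4f1 - 4f2 + 3f3 = <-5, -21, -19>.

<4, -4, 3>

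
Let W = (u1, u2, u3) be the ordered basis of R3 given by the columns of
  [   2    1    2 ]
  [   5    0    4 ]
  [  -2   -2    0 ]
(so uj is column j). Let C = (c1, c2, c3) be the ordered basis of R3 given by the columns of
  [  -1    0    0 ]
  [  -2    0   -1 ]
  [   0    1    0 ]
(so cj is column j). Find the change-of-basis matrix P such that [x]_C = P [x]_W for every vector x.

Let M have columns uj and N have columns cj. Then for every x, N [x]_C = x = M [x]_W, so P = N^(-1) M.
Since det N = -1, N^(-1) has integer entries; multiplying gives P = [[-2, -1, -2], [-2, -2, 0], [-1, 2, 0]].

[[-2, -1, -2], [-2, -2, 0], [-1, 2, 0]]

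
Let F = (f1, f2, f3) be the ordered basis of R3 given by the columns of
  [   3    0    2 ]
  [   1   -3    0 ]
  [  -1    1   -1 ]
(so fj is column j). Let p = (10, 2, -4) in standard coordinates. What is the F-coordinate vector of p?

[p]_F is the unique c with M c = p, where M has columns f1, ..., f3.
Row-reducing the augmented matrix [M | p] gives c = (2, 0, 2).
Check: 2f1 + 0·f2 + 2f3 = (10, 2, -4).

(2, 0, 2)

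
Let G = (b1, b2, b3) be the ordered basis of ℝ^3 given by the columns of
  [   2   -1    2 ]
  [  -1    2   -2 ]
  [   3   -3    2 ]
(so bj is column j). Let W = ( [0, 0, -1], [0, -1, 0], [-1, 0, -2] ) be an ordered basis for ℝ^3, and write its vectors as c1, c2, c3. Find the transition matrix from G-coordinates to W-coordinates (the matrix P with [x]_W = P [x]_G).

Take x = bj: its G-coordinates are the j-th standard unit vector, so P e_j — column j of P — equals [bj]_W.
b1 = c1 + c2 - 2c3, giving column 1 = [1, 1, -2]; repeating for each j gives P = [[1, 1, 2], [1, -2, 2], [-2, 1, -2]].

[[1, 1, 2], [1, -2, 2], [-2, 1, -2]]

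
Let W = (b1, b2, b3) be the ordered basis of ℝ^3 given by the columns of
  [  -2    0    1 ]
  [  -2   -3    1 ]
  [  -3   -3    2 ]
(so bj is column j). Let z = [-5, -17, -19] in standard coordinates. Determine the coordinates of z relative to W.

[3, 4, 1]

Write z = c_1 b1 + ... + c_3 b3 and solve for the c_i.
Solving this 3x3 system gives c = (3, 4, 1).
Check: 3b1 + 4b2 + b3 = [-5, -17, -19].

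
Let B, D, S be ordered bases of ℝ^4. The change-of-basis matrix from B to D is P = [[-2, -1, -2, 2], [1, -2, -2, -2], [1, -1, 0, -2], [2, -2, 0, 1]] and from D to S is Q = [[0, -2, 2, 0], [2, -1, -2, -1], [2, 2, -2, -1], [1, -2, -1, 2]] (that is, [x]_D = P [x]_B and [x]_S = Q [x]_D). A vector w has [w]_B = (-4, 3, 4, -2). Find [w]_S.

Apply P to get D-coordinates (-7, -14, -3, -16), then Q to get S-coordinates.
The result is [w]_S = (22, 22, -20, -8).

(22, 22, -20, -8)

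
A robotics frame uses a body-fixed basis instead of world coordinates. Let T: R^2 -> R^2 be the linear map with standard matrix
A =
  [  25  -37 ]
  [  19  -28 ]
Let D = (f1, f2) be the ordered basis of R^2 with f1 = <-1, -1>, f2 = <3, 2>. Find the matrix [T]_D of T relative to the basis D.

Let P have columns f1, f2. Then [T]_D = P^(-1) A P.
Here det P = 1, so P^(-1) is integer; computing A P first and then P^(-1)(A P) gives [[-3, -1], [3, 0]].

[[-3, -1], [3, 0]]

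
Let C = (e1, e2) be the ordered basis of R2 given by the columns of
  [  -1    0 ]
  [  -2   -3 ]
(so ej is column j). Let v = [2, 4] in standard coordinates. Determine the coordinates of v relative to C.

[-2, 0]

Write v = c_1 e1 + c_2 e2 and solve for the c_i.
System: -c_1 + 0c_2 = 2, -2c_1 - 3c_2 = 4; solving gives c_1 = -2, c_2 = 0.
Check: -2e1 + 0·e2 = [2, 4].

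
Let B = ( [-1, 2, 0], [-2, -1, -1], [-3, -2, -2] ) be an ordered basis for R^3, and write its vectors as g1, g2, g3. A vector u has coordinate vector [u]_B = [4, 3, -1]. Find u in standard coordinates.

u = M [u]_B, where M has columns g1, ..., g3.
Carrying out the matrix-vector product, u = [-7, 7, -1].

[-7, 7, -1]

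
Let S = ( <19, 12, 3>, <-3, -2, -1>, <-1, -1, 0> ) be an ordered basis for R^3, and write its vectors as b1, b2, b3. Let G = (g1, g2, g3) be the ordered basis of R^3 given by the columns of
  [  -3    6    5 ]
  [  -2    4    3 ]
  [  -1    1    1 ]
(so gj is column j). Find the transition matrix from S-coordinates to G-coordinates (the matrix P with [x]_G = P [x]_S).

[[1, 1, 0], [2, 0, -1], [2, 0, 1]]

Let M have columns bj and N have columns gj. Then for every x, N [x]_G = x = M [x]_S, so P = N^(-1) M.
Since det N = 1, N^(-1) has integer entries; multiplying gives P = [[1, 1, 0], [2, 0, -1], [2, 0, 1]].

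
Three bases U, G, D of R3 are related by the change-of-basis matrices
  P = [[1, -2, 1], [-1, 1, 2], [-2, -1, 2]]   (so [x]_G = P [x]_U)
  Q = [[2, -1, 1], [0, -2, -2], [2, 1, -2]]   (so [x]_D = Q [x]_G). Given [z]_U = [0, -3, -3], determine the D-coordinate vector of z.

First [z]_G = P [z]_U = [3, -9, -3].
Then [z]_D = Q [z]_G = [12, 24, 3].

[12, 24, 3]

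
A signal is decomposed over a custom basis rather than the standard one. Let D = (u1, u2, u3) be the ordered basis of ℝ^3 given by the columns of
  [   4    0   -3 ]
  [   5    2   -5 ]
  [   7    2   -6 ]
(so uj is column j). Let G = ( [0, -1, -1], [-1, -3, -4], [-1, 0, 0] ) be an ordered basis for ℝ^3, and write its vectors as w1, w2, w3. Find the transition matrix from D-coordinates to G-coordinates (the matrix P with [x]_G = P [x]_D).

Take x = uj: its D-coordinates are the j-th standard unit vector, so P e_j — column j of P — equals [uj]_G.
u1 = w1 - 2w2 - 2w3, giving column 1 = [1, -2, -2]; repeating for each j gives P = [[1, -2, 2], [-2, 0, 1], [-2, 0, 2]].

[[1, -2, 2], [-2, 0, 1], [-2, 0, 2]]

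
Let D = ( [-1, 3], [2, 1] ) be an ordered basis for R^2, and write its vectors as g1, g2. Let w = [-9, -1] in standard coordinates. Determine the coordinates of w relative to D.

[1, -4]

Write w = c_1 g1 + c_2 g2 and solve for the c_i.
System: -c_1 + 2c_2 = -9, 3c_1 + c_2 = -1; solving gives c_1 = 1, c_2 = -4.
Check: g1 - 4g2 = [-9, -1].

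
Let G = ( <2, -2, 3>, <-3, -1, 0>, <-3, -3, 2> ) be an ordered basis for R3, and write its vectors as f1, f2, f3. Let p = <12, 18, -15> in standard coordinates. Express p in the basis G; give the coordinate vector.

[p]_G is the unique c with M c = p, where M has columns f1, ..., f3.
Gaussian elimination on [M | p] yields c = (-3, -3, -3).
Check: -3f1 - 3f2 - 3f3 = <12, 18, -15>.

<-3, -3, -3>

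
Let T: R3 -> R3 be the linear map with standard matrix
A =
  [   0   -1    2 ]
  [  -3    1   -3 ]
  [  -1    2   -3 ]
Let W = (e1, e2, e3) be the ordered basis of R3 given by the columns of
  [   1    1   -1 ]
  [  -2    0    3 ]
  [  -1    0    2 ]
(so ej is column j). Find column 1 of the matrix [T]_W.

(-2, 0, -2)

Compute T(e1) = A e1 = (0, -2, -2) in standard coordinates.
Then write this in W-coordinates: solve for y in y_1 e1 + ... + y_3 e3 = (0, -2, -2).
This gives y = (-2, 0, -2), which is column 1 of [T]_W.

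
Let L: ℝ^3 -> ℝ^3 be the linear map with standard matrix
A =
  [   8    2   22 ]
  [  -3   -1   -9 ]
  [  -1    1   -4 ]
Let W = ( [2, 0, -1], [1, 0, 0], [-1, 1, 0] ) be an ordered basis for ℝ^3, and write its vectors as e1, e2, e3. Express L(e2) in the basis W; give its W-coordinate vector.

[1, 3, -3]

Compute L(e2) = A e2 = [8, -3, -1] in standard coordinates.
Then write this in W-coordinates: solve for y in y_1 e1 + ... + y_3 e3 = [8, -3, -1].
This gives y = [1, 3, -3], which is column 2 of [L]_W.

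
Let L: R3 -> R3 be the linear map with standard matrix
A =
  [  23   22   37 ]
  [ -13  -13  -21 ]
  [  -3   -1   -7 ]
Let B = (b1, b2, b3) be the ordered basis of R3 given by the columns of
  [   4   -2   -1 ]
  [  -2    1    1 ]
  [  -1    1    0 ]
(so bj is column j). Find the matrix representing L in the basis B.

With P the matrix whose columns are b1, ..., b3, [L]_B = P^(-1) A P.
Column by column: L(b1) = A b1 = (11, -5, -3); its B-coordinates (3, 0, 1) give column 1.
Continuing for each basis vector yields [L]_B = [[3, 3, 1], [0, 1, 3], [1, -3, -1]].

[[3, 3, 1], [0, 1, 3], [1, -3, -1]]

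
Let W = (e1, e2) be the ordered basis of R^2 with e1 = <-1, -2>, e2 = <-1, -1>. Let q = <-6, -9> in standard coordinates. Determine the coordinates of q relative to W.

[q]_W is the unique c with M c = q, where M has columns e1, e2.
System: -c_1 - c_2 = -6, -2c_1 - c_2 = -9; solving gives c_1 = 3, c_2 = 3.
Check: 3e1 + 3e2 = <-6, -9>.

<3, 3>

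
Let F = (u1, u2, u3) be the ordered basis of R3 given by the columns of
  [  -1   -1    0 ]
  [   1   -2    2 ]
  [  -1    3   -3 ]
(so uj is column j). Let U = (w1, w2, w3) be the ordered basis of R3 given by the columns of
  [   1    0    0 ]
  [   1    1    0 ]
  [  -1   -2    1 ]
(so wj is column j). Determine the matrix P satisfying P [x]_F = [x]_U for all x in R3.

Column j of P is [uj]_U, since P maps F-coordinates to U-coordinates.
Expressing u1 in U: u1 = -w1 + 2w2 + 2w3, so column 1 of P is <-1, 2, 2>.
Doing the same for each uj gives P = [[-1, -1, 0], [2, -1, 2], [2, 0, 1]].

[[-1, -1, 0], [2, -1, 2], [2, 0, 1]]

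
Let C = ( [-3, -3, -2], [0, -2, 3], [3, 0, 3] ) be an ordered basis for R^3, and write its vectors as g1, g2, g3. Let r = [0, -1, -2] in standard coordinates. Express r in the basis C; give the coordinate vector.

We seek scalars with c_1 g1 + ... + c_3 g3 = r; equivalently solve M c = r where the columns of M are g1, ..., g3.
Gaussian elimination on [M | r] yields c = (1, -1, 1).
Check: g1 - g2 + g3 = [0, -1, -2].

[1, -1, 1]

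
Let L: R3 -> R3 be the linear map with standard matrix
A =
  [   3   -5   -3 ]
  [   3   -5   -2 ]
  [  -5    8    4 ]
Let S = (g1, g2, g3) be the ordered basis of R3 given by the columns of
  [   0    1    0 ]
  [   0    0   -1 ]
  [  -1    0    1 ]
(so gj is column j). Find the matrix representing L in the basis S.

[[2, 2, 1], [3, 3, 2], [-2, -3, -3]]

The j-th column of [L]_S is [L(gj)]_S.
L(g1) = A g1 = (3, 2, -4) = 2g1 + 3g2 - 2g3, so column 1 is (2, 3, -2).
Repeating for g2, g3 and assembling the columns gives [[2, 2, 1], [3, 3, 2], [-2, -3, -3]].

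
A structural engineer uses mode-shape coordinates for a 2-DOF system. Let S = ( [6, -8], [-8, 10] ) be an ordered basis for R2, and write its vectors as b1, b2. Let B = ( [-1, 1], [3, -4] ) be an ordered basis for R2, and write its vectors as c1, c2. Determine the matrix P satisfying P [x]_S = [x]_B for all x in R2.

[[0, 2], [2, -2]]

Let M have columns bj and N have columns cj. Then for every x, N [x]_B = x = M [x]_S, so P = N^(-1) M.
Since det N = 1, N^(-1) has integer entries; multiplying gives P = [[0, 2], [2, -2]].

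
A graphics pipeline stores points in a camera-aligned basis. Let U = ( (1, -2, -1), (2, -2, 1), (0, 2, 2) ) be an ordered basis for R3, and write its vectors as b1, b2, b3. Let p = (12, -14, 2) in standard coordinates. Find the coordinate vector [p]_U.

Write p = c_1 b1 + ... + c_3 b3 and solve for the c_i.
Row-reducing the augmented matrix [M | p] gives c = (4, 4, 1).
Check: 4b1 + 4b2 + b3 = (12, -14, 2).

(4, 4, 1)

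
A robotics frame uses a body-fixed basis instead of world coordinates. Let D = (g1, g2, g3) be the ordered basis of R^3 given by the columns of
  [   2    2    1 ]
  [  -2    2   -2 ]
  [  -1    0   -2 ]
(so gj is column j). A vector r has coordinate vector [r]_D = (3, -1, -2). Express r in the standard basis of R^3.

The coordinates say r = 3g1 - g2 - 2g3; adding the scaled basis vectors gives (2, -4, 1).

(2, -4, 1)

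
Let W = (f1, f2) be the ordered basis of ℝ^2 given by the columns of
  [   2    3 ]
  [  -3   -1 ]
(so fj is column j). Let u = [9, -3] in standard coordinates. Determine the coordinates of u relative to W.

[u]_W is the unique c with M c = u, where M has columns f1, f2.
System: 2c_1 + 3c_2 = 9, -3c_1 - c_2 = -3; solving gives c_1 = 0, c_2 = 3.
Check: 0·f1 + 3f2 = [9, -3].

[0, 3]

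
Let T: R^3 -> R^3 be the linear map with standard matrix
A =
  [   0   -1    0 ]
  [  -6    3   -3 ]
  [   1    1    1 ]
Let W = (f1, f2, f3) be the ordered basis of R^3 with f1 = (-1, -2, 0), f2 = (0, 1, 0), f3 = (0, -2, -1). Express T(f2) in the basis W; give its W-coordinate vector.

Column 2 of [T]_W is the W-coordinate vector of T(f2).
In standard coordinates T(f2) = A f2 = (-1, 3, 1).
Converting to W: (-1, 3, 1) = f1 + 3f2 - f3, so the coordinate vector is (1, 3, -1).

(1, 3, -1)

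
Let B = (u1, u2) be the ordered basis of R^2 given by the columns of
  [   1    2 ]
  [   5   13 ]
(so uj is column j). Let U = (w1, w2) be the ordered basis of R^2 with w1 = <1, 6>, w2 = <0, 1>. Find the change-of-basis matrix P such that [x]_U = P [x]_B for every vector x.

Let M have columns uj and N have columns wj. Then for every x, N [x]_U = x = M [x]_B, so P = N^(-1) M.
Since det N = 1, N^(-1) has integer entries; multiplying gives P = [[1, 2], [-1, 1]].

[[1, 2], [-1, 1]]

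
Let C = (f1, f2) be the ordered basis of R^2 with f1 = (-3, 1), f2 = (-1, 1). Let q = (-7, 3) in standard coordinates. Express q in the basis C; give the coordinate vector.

Write q = c_1 f1 + c_2 f2 and solve for the c_i.
System: -3c_1 - c_2 = -7, c_1 + c_2 = 3; solving gives c_1 = 2, c_2 = 1.
Check: 2f1 + f2 = (-7, 3).

(2, 1)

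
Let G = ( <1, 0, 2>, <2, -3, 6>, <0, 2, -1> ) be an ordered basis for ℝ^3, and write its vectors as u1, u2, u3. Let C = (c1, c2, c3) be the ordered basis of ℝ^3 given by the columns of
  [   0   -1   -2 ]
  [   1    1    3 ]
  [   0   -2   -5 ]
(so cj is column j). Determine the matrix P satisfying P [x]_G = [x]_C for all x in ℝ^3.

Column j of P is [uj]_C, since P maps G-coordinates to C-coordinates.
Expressing u1 in C: u1 = c1 - c2 + 0·c3, so column 1 of P is <1, -1, 0>.
Doing the same for each uj gives P = [[1, 1, 1], [-1, 2, -2], [0, -2, 1]].

[[1, 1, 1], [-1, 2, -2], [0, -2, 1]]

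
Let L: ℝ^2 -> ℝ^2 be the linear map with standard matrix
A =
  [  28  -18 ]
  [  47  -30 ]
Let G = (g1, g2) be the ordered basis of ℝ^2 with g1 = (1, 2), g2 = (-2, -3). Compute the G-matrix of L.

The j-th column of [L]_G is [L(gj)]_G.
L(g1) = A g1 = (-8, -13) = -2g1 + 3g2, so column 1 is (-2, 3).
Repeating for g2 and assembling the columns gives [[-2, -2], [3, 0]].

[[-2, -2], [3, 0]]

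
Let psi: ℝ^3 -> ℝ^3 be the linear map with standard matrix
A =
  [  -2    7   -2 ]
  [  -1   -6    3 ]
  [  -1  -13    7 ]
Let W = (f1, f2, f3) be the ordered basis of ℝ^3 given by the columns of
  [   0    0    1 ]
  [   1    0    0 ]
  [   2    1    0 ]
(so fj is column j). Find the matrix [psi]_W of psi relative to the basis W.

Let P have columns f1, ..., f3. Then [psi]_W = P^(-1) A P.
Here det P = 1, so P^(-1) is integer; computing A P first and then P^(-1)(A P) gives [[0, 3, -1], [1, 1, 1], [3, -2, -2]].

[[0, 3, -1], [1, 1, 1], [3, -2, -2]]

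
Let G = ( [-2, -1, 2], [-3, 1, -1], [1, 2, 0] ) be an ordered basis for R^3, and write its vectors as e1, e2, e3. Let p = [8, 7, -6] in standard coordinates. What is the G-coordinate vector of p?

Write p = c_1 e1 + ... + c_3 e3 and solve for the c_i.
Gaussian elimination on [M | p] yields c = (-3, 0, 2).
Check: -3e1 + 0·e2 + 2e3 = [8, 7, -6].

[-3, 0, 2]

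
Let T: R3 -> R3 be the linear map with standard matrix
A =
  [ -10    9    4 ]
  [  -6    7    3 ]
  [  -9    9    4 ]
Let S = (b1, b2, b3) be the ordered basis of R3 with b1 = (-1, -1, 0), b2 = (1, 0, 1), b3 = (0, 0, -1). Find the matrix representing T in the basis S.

[[1, 3, 3], [2, -3, -1], [2, 2, 3]]

With P the matrix whose columns are b1, ..., b3, [T]_S = P^(-1) A P.
Column by column: T(b1) = A b1 = (1, -1, 0); its S-coordinates (1, 2, 2) give column 1.
Continuing for each basis vector yields [T]_S = [[1, 3, 3], [2, -3, -1], [2, 2, 3]].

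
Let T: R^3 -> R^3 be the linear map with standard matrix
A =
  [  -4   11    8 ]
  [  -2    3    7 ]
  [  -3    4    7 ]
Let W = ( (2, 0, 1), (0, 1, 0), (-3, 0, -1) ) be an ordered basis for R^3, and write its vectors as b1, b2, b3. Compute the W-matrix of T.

[[3, 1, 2], [3, 3, -1], [2, -3, 0]]

The j-th column of [T]_W is [T(bj)]_W.
T(b1) = A b1 = (0, 3, 1) = 3b1 + 3b2 + 2b3, so column 1 is (3, 3, 2).
Repeating for b2, b3 and assembling the columns gives [[3, 1, 2], [3, 3, -1], [2, -3, 0]].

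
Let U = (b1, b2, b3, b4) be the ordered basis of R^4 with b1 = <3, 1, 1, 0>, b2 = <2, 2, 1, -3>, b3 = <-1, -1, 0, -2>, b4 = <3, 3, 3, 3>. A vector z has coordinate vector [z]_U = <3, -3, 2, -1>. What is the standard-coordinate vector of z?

By definition z = 3b1 - 3b2 + 2b3 - b4.
Summing componentwise gives <-2, -8, -3, 2>.

<-2, -8, -3, 2>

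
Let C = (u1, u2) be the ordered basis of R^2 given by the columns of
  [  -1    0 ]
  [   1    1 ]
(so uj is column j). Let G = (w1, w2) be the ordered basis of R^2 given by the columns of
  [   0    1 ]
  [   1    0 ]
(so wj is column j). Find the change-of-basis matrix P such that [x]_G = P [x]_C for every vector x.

Take x = uj: its C-coordinates are the j-th standard unit vector, so P e_j — column j of P — equals [uj]_G.
u1 = w1 - w2, giving column 1 = [1, -1]; repeating for each j gives P = [[1, 1], [-1, 0]].

[[1, 1], [-1, 0]]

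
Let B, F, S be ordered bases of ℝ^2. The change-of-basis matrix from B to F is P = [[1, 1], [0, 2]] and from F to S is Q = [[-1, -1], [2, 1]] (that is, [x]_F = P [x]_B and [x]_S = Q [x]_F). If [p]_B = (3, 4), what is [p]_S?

(-15, 22)

Apply P to get F-coordinates (7, 8), then Q to get S-coordinates.
The result is [p]_S = (-15, 22).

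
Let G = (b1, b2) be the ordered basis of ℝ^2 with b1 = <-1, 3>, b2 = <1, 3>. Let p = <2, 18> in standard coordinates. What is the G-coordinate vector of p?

<2, 4>

[p]_G is the unique c with M c = p, where M has columns b1, b2.
System: -c_1 + c_2 = 2, 3c_1 + 3c_2 = 18; solving gives c_1 = 2, c_2 = 4.
Check: 2b1 + 4b2 = <2, 18>.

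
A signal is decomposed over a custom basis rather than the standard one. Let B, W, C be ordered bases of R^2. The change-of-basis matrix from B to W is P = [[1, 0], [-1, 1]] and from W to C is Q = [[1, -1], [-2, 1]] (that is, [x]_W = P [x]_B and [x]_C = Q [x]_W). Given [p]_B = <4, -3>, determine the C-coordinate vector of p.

Composing the changes, [p]_C = Q P [p]_B.
Q P = [[2, -1], [-3, 1]]; applying this to <4, -3> gives <11, -15>.

<11, -15>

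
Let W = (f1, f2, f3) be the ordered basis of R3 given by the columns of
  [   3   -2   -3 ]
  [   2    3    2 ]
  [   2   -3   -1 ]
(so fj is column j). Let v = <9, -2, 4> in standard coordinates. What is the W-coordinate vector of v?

<1, 0, -2>

[v]_W is the unique c with M c = v, where M has columns f1, ..., f3.
Solving this 3x3 system gives c = (1, 0, -2).
Check: f1 + 0·f2 - 2f3 = <9, -2, 4>.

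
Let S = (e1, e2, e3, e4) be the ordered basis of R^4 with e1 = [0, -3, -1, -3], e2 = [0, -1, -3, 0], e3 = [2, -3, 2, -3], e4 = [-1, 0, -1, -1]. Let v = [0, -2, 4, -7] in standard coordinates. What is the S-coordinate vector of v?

Write v = c_1 e1 + ... + c_4 e4 and solve for the c_i.
Gaussian elimination on [M | v] yields c = (-1, -1, 2, 4).
Check: -e1 - e2 + 2e3 + 4e4 = [0, -2, 4, -7].

[-1, -1, 2, 4]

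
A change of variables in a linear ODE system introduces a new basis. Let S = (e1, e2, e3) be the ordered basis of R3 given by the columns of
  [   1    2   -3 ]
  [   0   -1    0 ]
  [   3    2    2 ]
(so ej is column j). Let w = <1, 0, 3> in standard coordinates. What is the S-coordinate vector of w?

[w]_S is the unique c with M c = w, where M has columns e1, ..., e3.
Row-reducing the augmented matrix [M | w] gives c = (1, 0, 0).
Check: e1 + 0·e2 + 0·e3 = <1, 0, 3>.

<1, 0, 0>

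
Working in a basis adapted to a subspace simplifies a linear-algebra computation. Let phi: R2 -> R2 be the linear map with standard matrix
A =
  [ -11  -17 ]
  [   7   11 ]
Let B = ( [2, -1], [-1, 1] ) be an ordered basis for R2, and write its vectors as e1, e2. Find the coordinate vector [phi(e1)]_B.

[-2, 1]

Compute phi(e1) = A e1 = [-5, 3] in standard coordinates.
Then write this in B-coordinates: solve for y in y_1 e1 + y_2 e2 = [-5, 3].
This gives y = [-2, 1], which is column 1 of [phi]_B.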